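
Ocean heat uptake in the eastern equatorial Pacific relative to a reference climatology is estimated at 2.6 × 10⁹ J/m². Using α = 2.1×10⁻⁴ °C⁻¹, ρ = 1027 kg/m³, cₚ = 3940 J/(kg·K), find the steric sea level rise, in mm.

Δh = 130 mm

Δh = αQ/(ρcₚ) = 2.1×10⁻⁴ × 2.6×10⁹ / (1027 × 3940) ≈ 0.13494 m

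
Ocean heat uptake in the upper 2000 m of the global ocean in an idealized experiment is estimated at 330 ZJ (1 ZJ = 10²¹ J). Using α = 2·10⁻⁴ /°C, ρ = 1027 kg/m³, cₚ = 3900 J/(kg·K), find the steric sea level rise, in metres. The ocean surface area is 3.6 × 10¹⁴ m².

Per unit area: Q = 330×10²¹ / (3.6×10¹⁴) ≈ 9.167×10⁸ J/m²
Δh = αQ/(ρcₚ) = 2×10⁻⁴ × 9.167×10⁸ / (1027 × 3900) ≈ 0.045774 m

Δh = 0.0458 m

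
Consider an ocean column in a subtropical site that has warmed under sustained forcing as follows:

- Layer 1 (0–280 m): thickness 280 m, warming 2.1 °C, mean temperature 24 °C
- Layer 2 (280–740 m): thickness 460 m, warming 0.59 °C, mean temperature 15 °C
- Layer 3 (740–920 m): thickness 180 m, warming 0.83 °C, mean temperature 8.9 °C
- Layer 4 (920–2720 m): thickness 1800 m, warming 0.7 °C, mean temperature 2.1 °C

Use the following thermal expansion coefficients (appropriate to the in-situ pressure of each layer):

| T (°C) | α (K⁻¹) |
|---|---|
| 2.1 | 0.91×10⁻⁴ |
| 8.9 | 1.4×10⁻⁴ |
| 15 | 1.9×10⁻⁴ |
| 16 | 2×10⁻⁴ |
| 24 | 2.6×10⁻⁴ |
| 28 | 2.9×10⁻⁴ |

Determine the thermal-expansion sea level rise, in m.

Layer 1 at 24 °C → α = 2.6×10⁻⁴ K⁻¹
Layer 2 at 15 °C → α = 1.9×10⁻⁴ K⁻¹
Layer 3 at 8.9 °C → α = 1.4×10⁻⁴ K⁻¹
Layer 4 at 2.1 °C → α = 0.91×10⁻⁴ K⁻¹
0–280 m: 2.1 × 280 × 2.6×10⁻⁴ = 0.15288 m
0.59 × 1.9×10⁻⁴ × 460 = 0.051566 m
180 × 1.4×10⁻⁴ × 0.83 = 0.020916 m
920–2720 m: 1800 × 0.7 × 0.91×10⁻⁴ = 0.11466 m
Δh = 0.15288 + 0.051566 + 0.020916 + 0.11466 = 0.340022 m ≈ 0.340 m

Δh ≈ 0.340 m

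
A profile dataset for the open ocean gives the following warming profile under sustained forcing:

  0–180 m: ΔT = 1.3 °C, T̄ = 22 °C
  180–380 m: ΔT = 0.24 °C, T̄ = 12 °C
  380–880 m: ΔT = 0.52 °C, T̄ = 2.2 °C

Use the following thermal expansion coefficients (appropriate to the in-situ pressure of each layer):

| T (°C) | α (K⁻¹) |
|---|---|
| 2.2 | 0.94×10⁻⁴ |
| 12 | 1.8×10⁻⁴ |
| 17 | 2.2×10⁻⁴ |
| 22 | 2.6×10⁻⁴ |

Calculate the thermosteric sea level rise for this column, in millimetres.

Δh ≈ 94 mm

Layer 1 at 22 °C → α = 2.6×10⁻⁴ K⁻¹
Layer 2 at 12 °C → α = 1.8×10⁻⁴ K⁻¹
Layer 3 at 2.2 °C → α = 0.94×10⁻⁴ K⁻¹
1.3 × 2.6×10⁻⁴ × 180 = 0.06084 m
180–380 m: 1.8×10⁻⁴ × 0.24 × 200 = 0.00864 m
500 × 0.94×10⁻⁴ × 0.52 = 0.02444 m
Δh = 0.06084 + 0.00864 + 0.02444 = 0.09392 m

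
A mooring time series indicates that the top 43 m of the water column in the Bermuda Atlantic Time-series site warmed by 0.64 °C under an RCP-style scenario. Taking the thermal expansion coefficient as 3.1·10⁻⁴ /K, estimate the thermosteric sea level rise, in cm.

0.85 cm of thermosteric rise

Δh = αΔT·H = 3.1×10⁻⁴ × 0.64 × 43 = 0.0085312 m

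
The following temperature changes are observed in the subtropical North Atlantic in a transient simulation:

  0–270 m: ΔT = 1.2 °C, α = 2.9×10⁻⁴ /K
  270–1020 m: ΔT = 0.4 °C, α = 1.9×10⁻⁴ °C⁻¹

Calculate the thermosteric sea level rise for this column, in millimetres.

Δh ≈ 151 mm

2.9×10⁻⁴ × 270 × 1.2 = 0.09396 m
Layer 2: 1.9×10⁻⁴ × 750 × 0.4 = 0.05700 m
Δh = 0.09396 + 0.05700 = 0.15096 m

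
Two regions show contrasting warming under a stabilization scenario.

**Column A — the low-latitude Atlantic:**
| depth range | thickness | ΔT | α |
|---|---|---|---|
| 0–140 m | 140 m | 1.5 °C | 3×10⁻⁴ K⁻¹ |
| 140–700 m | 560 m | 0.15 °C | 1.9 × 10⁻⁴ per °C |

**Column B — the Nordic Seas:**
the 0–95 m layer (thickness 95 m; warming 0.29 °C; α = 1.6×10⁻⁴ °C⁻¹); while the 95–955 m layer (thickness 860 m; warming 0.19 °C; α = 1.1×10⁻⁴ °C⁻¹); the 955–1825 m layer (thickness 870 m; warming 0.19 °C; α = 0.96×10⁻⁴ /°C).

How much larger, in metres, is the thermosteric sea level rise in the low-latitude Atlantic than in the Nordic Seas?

0.0407 m

A 140 × 1.5 × 3×10⁻⁴ = 0.06300 m
A 140–700 m: 560 × 0.15 × 1.9×10⁻⁴ = 0.01596 m
A total: 0.07896 m
B 95 × 0.29 × 1.6×10⁻⁴ = 0.004408 m
B Layer 2: 860 × 0.19 × 1.1×10⁻⁴ = 0.017974 m
B 0.96×10⁻⁴ × 870 × 0.19 = 0.0158688 m
B total: 0.0382508 m
Difference: 0.07896 − 0.0382508 = 0.0407092 m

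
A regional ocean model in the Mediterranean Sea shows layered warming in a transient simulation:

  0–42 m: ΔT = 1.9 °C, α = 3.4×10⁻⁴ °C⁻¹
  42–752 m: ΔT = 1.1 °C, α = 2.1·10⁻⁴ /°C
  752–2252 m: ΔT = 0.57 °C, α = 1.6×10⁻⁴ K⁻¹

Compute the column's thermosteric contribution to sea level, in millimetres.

Δh ≈ 330 mm

Layer 1: 3.4×10⁻⁴ × 1.9 × 42 = 0.027132 m
710 × 1.1 × 2.1×10⁻⁴ = 0.16401 m
0.57 × 1500 × 1.6×10⁻⁴ = 0.13680 m
Δh = 0.027132 + 0.16401 + 0.13680 = 0.327942 m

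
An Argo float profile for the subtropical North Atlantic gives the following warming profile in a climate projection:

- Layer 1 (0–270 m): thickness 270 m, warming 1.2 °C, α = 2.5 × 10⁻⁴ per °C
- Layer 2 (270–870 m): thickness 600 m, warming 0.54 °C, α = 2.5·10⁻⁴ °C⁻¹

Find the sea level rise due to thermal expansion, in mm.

Δh = 162 mm

Layer 1: 270 × 2.5×10⁻⁴ × 1.2 = 0.08100 m
270–870 m: 600 × 0.54 × 2.5×10⁻⁴ = 0.08100 m
Δh = 0.08100 + 0.08100 = 0.16200 m ≈ 162 mm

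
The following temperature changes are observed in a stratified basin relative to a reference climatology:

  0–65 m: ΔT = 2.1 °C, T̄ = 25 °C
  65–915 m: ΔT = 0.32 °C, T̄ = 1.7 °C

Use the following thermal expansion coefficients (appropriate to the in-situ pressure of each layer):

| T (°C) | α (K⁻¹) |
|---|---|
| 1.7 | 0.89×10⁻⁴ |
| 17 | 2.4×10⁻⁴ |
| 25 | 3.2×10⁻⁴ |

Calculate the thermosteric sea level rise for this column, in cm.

Layer 1 at 25 °C → α = 3.2×10⁻⁴ K⁻¹
Layer 2 at 1.7 °C → α = 0.89×10⁻⁴ K⁻¹
Layer 1: 65 × 3.2×10⁻⁴ × 2.1 = 0.04368 m
65–915 m: 0.89×10⁻⁴ × 0.32 × 850 = 0.024208 m
Δh = 0.04368 + 0.024208 = 0.067888 m

6.79 cm of thermosteric rise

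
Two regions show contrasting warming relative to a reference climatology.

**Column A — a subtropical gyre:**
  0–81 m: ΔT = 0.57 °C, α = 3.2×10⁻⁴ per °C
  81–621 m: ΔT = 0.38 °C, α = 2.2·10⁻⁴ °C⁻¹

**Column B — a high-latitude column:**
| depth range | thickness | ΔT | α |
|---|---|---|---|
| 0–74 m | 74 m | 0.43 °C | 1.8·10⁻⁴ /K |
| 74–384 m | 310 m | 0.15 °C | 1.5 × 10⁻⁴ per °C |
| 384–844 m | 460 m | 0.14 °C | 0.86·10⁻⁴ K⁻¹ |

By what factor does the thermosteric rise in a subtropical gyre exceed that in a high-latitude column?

3.3

A 0–81 m: 81 × 0.57 × 3.2×10⁻⁴ = 0.0147744 m
A 2.2×10⁻⁴ × 0.38 × 540 = 0.045144 m
A total: 0.0599184 m
B 0–74 m: 1.8×10⁻⁴ × 74 × 0.43 = 0.0057276 m
B 310 × 1.5×10⁻⁴ × 0.15 = 0.006975 m
B 0.14 × 0.86×10⁻⁴ × 460 = 0.0055384 m
B total: 0.018241 m
Ratio: 0.0599184 / 0.018241 ≈ 3.285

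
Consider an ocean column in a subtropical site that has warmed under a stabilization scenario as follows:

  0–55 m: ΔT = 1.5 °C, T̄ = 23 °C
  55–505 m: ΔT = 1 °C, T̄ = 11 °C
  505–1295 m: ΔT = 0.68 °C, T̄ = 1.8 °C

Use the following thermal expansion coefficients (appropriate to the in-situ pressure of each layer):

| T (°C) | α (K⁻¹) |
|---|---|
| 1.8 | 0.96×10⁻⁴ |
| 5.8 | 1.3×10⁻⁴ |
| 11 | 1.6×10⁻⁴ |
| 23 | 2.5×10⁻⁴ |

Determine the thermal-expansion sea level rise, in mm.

Layer 1 at 23 °C → α = 2.5×10⁻⁴ K⁻¹
Layer 2 at 11 °C → α = 1.6×10⁻⁴ K⁻¹
Layer 3 at 1.8 °C → α = 0.96×10⁻⁴ K⁻¹
1.5 × 2.5×10⁻⁴ × 55 = 0.020625 m
55–505 m: 1.6×10⁻⁴ × 450 × 1 = 0.07200 m
Layer 3: 0.68 × 0.96×10⁻⁴ × 790 = 0.0515712 m
Δh = 0.020625 + 0.07200 + 0.0515712 = 0.1441962 m

about 140 mm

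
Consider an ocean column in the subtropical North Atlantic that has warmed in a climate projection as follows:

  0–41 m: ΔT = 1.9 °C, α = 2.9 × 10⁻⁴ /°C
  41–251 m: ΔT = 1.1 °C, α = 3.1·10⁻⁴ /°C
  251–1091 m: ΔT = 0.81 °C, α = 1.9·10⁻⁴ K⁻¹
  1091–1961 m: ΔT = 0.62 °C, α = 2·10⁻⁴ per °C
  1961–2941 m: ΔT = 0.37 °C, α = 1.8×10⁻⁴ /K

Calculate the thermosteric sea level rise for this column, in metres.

1.9 × 41 × 2.9×10⁻⁴ = 0.022591 m
41–251 m: 1.1 × 3.1×10⁻⁴ × 210 = 0.07161 m
840 × 0.81 × 1.9×10⁻⁴ = 0.129276 m
0.62 × 870 × 2×10⁻⁴ = 0.10788 m
0.37 × 1.8×10⁻⁴ × 980 = 0.065268 m
Δh = 0.022591 + 0.07161 + 0.129276 + 0.10788 + 0.065268 = 0.396625 m

about 0.397 m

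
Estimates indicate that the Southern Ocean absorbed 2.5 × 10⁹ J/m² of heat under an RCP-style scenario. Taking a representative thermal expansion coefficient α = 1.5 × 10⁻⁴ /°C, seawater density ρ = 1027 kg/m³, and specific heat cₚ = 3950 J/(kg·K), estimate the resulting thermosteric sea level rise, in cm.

Δh = 9.24 cm

Δh = αQ/(ρcₚ) = 1.5×10⁻⁴ × 2.5×10⁹ / (1027 × 3950) ≈ 0.092441 m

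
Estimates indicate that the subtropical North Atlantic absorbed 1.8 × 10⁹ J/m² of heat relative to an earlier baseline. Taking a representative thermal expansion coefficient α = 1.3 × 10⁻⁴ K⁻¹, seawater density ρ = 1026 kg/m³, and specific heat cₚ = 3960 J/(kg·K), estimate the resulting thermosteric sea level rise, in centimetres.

5.76 cm of thermosteric rise

Δh = αQ/(ρcₚ) = 1.3×10⁻⁴ × 1.8×10⁹ / (1026 × 3960) ≈ 0.057593 m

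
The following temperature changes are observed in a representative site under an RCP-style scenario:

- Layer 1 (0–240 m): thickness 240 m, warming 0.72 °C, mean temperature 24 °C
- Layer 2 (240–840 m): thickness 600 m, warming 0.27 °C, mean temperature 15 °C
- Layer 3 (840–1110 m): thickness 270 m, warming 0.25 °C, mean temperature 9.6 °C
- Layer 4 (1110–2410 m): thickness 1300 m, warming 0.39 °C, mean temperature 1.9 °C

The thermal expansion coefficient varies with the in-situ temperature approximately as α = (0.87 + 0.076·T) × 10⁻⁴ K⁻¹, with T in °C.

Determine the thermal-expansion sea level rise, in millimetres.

Layer 1: α = (0.87 + 0.076×24)×10⁻⁴ = 2.694×10⁻⁴ K⁻¹
Layer 2: α = (0.87 + 0.076×15)×10⁻⁴ = 2.01×10⁻⁴ K⁻¹
Layer 3: α = (0.87 + 0.076×9.6)×10⁻⁴ = 1.5996×10⁻⁴ K⁻¹
Layer 4: α = (0.87 + 0.076×1.9)×10⁻⁴ = 1.0144×10⁻⁴ K⁻¹
0.72 × 2.694×10⁻⁴ × 240 = 0.04655232 m
2.01×10⁻⁴ × 600 × 0.27 = 0.032562 m
840–1110 m: 0.25 × 270 × 1.5996×10⁻⁴ = 0.0107973 m
1300 × 0.39 × 1.0144×10⁻⁴ = 0.05143008 m
Δh = 0.04655232 + 0.032562 + 0.0107973 + 0.05143008 = 0.1413417 m ≈ 140 mm

Δh ≈ 140 mm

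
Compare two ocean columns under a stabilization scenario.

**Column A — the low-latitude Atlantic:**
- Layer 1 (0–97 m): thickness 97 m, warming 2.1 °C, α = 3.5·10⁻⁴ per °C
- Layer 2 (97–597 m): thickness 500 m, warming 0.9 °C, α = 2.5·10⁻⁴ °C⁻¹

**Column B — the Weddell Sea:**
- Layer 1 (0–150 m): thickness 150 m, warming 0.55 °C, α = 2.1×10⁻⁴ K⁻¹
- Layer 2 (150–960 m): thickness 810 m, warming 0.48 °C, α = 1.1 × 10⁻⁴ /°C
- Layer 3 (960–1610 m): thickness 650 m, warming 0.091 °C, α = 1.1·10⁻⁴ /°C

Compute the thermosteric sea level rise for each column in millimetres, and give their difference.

A 0–97 m: 3.5×10⁻⁴ × 97 × 2.1 = 0.071295 m
A Layer 2: 500 × 0.9 × 2.5×10⁻⁴ = 0.11250 m
A total: 0.183795 m
B 150 × 2.1×10⁻⁴ × 0.55 = 0.017325 m
B 810 × 0.48 × 1.1×10⁻⁴ = 0.042768 m
B 650 × 0.091 × 1.1×10⁻⁴ = 0.0065065 m
B total: 0.0665995 m
Difference: 0.183795 − 0.0665995 = 0.1171955 m

A: 184 mm; B: 66.6 mm; difference 117 mm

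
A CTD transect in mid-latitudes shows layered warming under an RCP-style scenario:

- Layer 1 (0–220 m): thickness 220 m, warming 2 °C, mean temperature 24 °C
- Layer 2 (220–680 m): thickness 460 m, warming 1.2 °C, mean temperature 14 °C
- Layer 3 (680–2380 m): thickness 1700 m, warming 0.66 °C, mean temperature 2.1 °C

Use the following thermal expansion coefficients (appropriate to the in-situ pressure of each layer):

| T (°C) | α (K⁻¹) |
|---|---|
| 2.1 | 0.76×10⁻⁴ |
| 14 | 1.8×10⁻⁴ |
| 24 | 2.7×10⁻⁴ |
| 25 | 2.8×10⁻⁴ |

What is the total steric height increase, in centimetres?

Layer 1 at 24 °C → α = 2.7×10⁻⁴ K⁻¹
Layer 2 at 14 °C → α = 1.8×10⁻⁴ K⁻¹
Layer 3 at 2.1 °C → α = 0.76×10⁻⁴ K⁻¹
2.7×10⁻⁴ × 220 × 2 = 0.11880 m
460 × 1.2 × 1.8×10⁻⁴ = 0.09936 m
Layer 3: 0.66 × 1700 × 0.76×10⁻⁴ = 0.085272 m
Δh = 0.11880 + 0.09936 + 0.085272 = 0.303432 m

30.3 cm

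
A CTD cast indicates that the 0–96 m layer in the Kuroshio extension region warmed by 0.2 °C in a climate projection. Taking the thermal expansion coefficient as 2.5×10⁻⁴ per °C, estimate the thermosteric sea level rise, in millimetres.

Δh = αΔT·H = 2.5×10⁻⁴ × 0.2 × 96 = 0.00480 m

4.80 mm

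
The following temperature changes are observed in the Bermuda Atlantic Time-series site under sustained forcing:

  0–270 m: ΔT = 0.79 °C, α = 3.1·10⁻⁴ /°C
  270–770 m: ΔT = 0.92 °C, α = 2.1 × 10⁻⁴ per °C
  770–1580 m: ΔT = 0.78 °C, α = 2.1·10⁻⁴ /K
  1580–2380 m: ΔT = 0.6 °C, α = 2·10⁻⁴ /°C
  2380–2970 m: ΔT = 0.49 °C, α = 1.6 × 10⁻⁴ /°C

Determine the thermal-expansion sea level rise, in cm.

Layer 1: 270 × 3.1×10⁻⁴ × 0.79 = 0.066123 m
500 × 0.92 × 2.1×10⁻⁴ = 0.09660 m
Layer 3: 2.1×10⁻⁴ × 0.78 × 810 = 0.132678 m
1580–2380 m: 0.6 × 2×10⁻⁴ × 800 = 0.09600 m
2380–2970 m: 1.6×10⁻⁴ × 0.49 × 590 = 0.046256 m
Δh = 0.066123 + 0.09660 + 0.132678 + 0.09600 + 0.046256 = 0.437657 m

Δh ≈ 44 cm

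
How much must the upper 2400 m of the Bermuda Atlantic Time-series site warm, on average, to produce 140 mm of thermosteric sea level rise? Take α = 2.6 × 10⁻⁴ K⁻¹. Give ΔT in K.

ΔT = Δh/(αH) = 0.14 / (2.6×10⁻⁴ × 2400) ≈ 0.2244 K

ΔT ≈ 0.22 K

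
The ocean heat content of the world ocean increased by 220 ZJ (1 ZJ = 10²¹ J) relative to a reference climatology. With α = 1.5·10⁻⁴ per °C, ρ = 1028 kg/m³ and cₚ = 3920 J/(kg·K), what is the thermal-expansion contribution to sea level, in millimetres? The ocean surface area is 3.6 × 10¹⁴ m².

22.7 mm

Per unit area: Q = 220×10²¹ / (3.6×10¹⁴) ≈ 6.111×10⁸ J/m²
Δh = αQ/(ρcₚ) = 1.5×10⁻⁴ × 6.111×10⁸ / (1028 × 3920) ≈ 0.022747 m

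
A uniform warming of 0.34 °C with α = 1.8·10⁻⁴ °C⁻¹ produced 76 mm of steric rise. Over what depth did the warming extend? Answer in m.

1240 m

H = Δh/(αΔT) = 0.076 / (1.8×10⁻⁴ × 0.34) ≈ 1242 m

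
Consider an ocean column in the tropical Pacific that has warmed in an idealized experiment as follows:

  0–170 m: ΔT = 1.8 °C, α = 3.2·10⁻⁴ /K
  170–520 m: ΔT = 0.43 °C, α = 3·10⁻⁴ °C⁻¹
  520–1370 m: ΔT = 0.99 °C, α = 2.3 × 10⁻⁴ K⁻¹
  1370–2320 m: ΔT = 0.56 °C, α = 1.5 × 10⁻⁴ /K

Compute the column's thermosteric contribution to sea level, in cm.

Layer 1: 170 × 3.2×10⁻⁴ × 1.8 = 0.09792 m
170–520 m: 3×10⁻⁴ × 350 × 0.43 = 0.04515 m
520–1370 m: 2.3×10⁻⁴ × 0.99 × 850 = 0.193545 m
Layer 4: 950 × 0.56 × 1.5×10⁻⁴ = 0.07980 m
Δh = 0.09792 + 0.04515 + 0.193545 + 0.07980 = 0.416415 m ≈ 42 cm

42 cm of thermosteric rise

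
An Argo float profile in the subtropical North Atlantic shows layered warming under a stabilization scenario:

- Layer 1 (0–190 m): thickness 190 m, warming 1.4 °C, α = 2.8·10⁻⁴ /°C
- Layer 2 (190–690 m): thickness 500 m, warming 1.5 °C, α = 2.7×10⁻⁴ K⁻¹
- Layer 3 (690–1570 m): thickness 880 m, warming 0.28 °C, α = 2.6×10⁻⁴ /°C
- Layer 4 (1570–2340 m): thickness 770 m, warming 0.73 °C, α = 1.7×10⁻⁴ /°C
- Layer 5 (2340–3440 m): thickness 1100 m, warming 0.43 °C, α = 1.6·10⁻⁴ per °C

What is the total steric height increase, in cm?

2.8×10⁻⁴ × 190 × 1.4 = 0.07448 m
1.5 × 2.7×10⁻⁴ × 500 = 0.20250 m
Layer 3: 2.6×10⁻⁴ × 0.28 × 880 = 0.064064 m
Layer 4: 770 × 0.73 × 1.7×10⁻⁴ = 0.095557 m
Layer 5: 0.43 × 1.6×10⁻⁴ × 1100 = 0.07568 m
Δh = 0.07448 + 0.20250 + 0.064064 + 0.095557 + 0.07568 = 0.512281 m ≈ 51.2 cm

about 51.2 cm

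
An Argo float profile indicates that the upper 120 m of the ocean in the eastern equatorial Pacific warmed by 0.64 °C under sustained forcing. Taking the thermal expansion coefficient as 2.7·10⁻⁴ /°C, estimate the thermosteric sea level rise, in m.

Δh = αΔT·H = 2.7×10⁻⁴ × 0.64 × 120 = 0.020736 m

0.0207 m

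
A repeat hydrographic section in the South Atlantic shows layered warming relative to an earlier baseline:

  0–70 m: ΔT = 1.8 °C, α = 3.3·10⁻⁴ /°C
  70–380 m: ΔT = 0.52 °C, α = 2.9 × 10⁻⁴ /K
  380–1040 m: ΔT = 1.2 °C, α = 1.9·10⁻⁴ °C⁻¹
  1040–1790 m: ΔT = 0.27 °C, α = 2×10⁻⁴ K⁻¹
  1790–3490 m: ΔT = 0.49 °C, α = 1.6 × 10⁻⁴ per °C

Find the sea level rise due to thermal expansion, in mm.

Δh = 410 mm

3.3×10⁻⁴ × 1.8 × 70 = 0.04158 m
310 × 2.9×10⁻⁴ × 0.52 = 0.046748 m
660 × 1.2 × 1.9×10⁻⁴ = 0.15048 m
Layer 4: 2×10⁻⁴ × 750 × 0.27 = 0.04050 m
1.6×10⁻⁴ × 1700 × 0.49 = 0.13328 m
Δh = 0.04158 + 0.046748 + 0.15048 + 0.04050 + 0.13328 = 0.412588 m ≈ 410 mm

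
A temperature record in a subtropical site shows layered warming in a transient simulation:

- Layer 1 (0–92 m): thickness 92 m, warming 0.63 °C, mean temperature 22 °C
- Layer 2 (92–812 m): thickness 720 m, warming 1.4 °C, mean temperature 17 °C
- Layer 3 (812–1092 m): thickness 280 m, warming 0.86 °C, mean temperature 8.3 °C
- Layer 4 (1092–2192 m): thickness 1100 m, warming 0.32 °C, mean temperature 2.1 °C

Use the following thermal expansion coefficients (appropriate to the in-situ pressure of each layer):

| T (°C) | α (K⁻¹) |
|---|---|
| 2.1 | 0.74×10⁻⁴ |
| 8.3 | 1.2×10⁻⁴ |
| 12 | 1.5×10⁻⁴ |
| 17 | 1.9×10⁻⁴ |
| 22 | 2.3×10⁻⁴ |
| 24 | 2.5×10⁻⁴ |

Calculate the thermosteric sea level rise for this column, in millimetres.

260 mm

Layer 1 at 22 °C → α = 2.3×10⁻⁴ K⁻¹
Layer 2 at 17 °C → α = 1.9×10⁻⁴ K⁻¹
Layer 3 at 8.3 °C → α = 1.2×10⁻⁴ K⁻¹
Layer 4 at 2.1 °C → α = 0.74×10⁻⁴ K⁻¹
0–92 m: 92 × 0.63 × 2.3×10⁻⁴ = 0.0133308 m
Layer 2: 1.9×10⁻⁴ × 1.4 × 720 = 0.19152 m
Layer 3: 1.2×10⁻⁴ × 280 × 0.86 = 0.028896 m
Layer 4: 0.74×10⁻⁴ × 1100 × 0.32 = 0.026048 m
Δh = 0.0133308 + 0.19152 + 0.028896 + 0.026048 = 0.2597948 m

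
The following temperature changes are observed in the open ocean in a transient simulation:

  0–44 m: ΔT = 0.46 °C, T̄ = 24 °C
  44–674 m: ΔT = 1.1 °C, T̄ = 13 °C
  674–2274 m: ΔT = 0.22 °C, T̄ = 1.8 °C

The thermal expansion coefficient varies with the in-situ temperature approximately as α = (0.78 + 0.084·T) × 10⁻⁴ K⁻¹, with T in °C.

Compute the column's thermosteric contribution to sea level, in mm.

about 170 mm

Layer 1: α = (0.78 + 0.084×24)×10⁻⁴ = 2.796×10⁻⁴ K⁻¹
Layer 2: α = (0.78 + 0.084×13)×10⁻⁴ = 1.872×10⁻⁴ K⁻¹
Layer 3: α = (0.78 + 0.084×1.8)×10⁻⁴ = 0.9312×10⁻⁴ K⁻¹
2.796×10⁻⁴ × 0.46 × 44 = 0.005659104 m
Layer 2: 630 × 1.1 × 1.872×10⁻⁴ = 0.1297296 m
674–2274 m: 0.9312×10⁻⁴ × 0.22 × 1600 = 0.03277824 m
Δh = 0.005659104 + 0.1297296 + 0.03277824 = 0.168166944 m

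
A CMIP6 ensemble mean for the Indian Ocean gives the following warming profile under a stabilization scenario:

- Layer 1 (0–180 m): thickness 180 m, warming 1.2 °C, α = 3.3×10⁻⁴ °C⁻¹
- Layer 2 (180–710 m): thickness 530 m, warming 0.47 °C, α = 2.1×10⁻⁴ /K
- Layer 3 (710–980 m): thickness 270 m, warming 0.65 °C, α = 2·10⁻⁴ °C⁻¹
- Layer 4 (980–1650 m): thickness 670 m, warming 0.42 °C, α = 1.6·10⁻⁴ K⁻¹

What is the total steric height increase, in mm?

204 mm of thermosteric rise

Layer 1: 1.2 × 3.3×10⁻⁴ × 180 = 0.07128 m
2.1×10⁻⁴ × 0.47 × 530 = 0.052311 m
0.65 × 270 × 2×10⁻⁴ = 0.03510 m
Layer 4: 1.6×10⁻⁴ × 0.42 × 670 = 0.045024 m
Δh = 0.07128 + 0.052311 + 0.03510 + 0.045024 = 0.203715 m ≈ 204 mm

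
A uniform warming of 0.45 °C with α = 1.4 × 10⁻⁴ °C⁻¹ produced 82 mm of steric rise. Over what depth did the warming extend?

H = Δh/(αΔT) = 0.082 / (1.4×10⁻⁴ × 0.45) ≈ 1302 m

1300 m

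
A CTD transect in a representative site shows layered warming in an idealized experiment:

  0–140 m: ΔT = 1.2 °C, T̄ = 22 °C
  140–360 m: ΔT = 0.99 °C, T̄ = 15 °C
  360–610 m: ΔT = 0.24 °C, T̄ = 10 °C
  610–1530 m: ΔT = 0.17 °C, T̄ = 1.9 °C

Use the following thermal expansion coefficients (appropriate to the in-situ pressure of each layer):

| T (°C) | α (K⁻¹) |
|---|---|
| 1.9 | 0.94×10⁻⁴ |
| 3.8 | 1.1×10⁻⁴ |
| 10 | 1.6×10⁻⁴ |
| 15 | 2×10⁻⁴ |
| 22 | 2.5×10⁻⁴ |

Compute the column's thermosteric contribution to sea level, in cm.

Layer 1 at 22 °C → α = 2.5×10⁻⁴ K⁻¹
Layer 2 at 15 °C → α = 2×10⁻⁴ K⁻¹
Layer 3 at 10 °C → α = 1.6×10⁻⁴ K⁻¹
Layer 4 at 1.9 °C → α = 0.94×10⁻⁴ K⁻¹
Layer 1: 2.5×10⁻⁴ × 140 × 1.2 = 0.04200 m
Layer 2: 220 × 2×10⁻⁴ × 0.99 = 0.04356 m
360–610 m: 250 × 0.24 × 1.6×10⁻⁴ = 0.00960 m
610–1530 m: 0.17 × 0.94×10⁻⁴ × 920 = 0.0147016 m
Δh = 0.04200 + 0.04356 + 0.00960 + 0.0147016 = 0.1098616 m

about 11 cm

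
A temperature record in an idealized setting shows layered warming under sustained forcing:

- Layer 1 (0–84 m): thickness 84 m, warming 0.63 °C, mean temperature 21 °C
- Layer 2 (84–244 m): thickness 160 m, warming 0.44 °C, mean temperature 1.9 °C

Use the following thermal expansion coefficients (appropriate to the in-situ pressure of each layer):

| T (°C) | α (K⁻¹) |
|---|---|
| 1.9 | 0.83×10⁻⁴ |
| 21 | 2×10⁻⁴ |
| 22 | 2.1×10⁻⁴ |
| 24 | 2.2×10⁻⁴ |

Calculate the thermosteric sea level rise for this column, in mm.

Δh = 16.4 mm

Layer 1 at 21 °C → α = 2×10⁻⁴ K⁻¹
Layer 2 at 1.9 °C → α = 0.83×10⁻⁴ K⁻¹
0.63 × 2×10⁻⁴ × 84 = 0.010584 m
84–244 m: 0.44 × 0.83×10⁻⁴ × 160 = 0.0058432 m
Δh = 0.010584 + 0.0058432 = 0.0164272 m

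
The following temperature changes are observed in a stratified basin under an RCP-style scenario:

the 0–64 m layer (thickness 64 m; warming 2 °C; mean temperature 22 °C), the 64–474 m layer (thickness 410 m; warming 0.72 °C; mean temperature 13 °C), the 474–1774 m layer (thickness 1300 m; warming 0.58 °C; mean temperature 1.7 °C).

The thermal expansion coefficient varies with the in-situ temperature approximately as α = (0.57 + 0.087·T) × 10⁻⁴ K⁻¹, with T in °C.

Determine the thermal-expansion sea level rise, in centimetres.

about 14 cm

Layer 1: α = (0.57 + 0.087×22)×10⁻⁴ = 2.484×10⁻⁴ K⁻¹
Layer 2: α = (0.57 + 0.087×13)×10⁻⁴ = 1.701×10⁻⁴ K⁻¹
Layer 3: α = (0.57 + 0.087×1.7)×10⁻⁴ = 0.7179×10⁻⁴ K⁻¹
0–64 m: 2.484×10⁻⁴ × 64 × 2 = 0.0317952 m
1.701×10⁻⁴ × 0.72 × 410 = 0.05021352 m
474–1774 m: 0.58 × 0.7179×10⁻⁴ × 1300 = 0.05412966 m
Δh = 0.0317952 + 0.05021352 + 0.05412966 = 0.13613838 m ≈ 14 cm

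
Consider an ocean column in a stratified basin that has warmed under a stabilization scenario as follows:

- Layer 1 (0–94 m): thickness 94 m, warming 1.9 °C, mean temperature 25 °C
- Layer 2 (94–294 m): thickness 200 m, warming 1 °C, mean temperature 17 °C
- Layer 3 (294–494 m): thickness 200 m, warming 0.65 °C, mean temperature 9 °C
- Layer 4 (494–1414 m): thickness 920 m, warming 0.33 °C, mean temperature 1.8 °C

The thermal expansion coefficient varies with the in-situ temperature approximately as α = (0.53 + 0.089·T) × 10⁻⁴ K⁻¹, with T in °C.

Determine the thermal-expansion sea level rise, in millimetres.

Layer 1: α = (0.53 + 0.089×25)×10⁻⁴ = 2.755×10⁻⁴ K⁻¹
Layer 2: α = (0.53 + 0.089×17)×10⁻⁴ = 2.043×10⁻⁴ K⁻¹
Layer 3: α = (0.53 + 0.089×9)×10⁻⁴ = 1.331×10⁻⁴ K⁻¹
Layer 4: α = (0.53 + 0.089×1.8)×10⁻⁴ = 0.6902×10⁻⁴ K⁻¹
1.9 × 2.755×10⁻⁴ × 94 = 0.0492043 m
94–294 m: 2.043×10⁻⁴ × 200 × 1 = 0.04086 m
294–494 m: 0.65 × 1.331×10⁻⁴ × 200 = 0.017303 m
Layer 4: 0.6902×10⁻⁴ × 920 × 0.33 = 0.020954472 m
Δh = 0.0492043 + 0.04086 + 0.017303 + 0.020954472 = 0.128321772 m

130 mm of thermosteric rise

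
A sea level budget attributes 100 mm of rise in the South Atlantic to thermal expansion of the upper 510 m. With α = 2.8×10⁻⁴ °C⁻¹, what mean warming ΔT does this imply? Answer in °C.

ΔT = Δh/(αH) = 0.1 / (2.8×10⁻⁴ × 510) ≈ 0.7003 °C

about 0.700 °C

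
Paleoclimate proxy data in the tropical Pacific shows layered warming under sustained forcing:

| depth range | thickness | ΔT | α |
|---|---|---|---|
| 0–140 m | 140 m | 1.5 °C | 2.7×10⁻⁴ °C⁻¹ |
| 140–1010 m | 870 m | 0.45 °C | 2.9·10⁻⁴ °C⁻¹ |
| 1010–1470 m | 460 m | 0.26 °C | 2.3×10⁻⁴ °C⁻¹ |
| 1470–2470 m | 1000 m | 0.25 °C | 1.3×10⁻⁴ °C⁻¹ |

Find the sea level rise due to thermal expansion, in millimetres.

Δh = 230 mm

0–140 m: 2.7×10⁻⁴ × 1.5 × 140 = 0.05670 m
Layer 2: 0.45 × 2.9×10⁻⁴ × 870 = 0.113535 m
Layer 3: 2.3×10⁻⁴ × 0.26 × 460 = 0.027508 m
1470–2470 m: 1000 × 0.25 × 1.3×10⁻⁴ = 0.03250 m
Δh = 0.05670 + 0.113535 + 0.027508 + 0.03250 = 0.230243 m ≈ 230 mm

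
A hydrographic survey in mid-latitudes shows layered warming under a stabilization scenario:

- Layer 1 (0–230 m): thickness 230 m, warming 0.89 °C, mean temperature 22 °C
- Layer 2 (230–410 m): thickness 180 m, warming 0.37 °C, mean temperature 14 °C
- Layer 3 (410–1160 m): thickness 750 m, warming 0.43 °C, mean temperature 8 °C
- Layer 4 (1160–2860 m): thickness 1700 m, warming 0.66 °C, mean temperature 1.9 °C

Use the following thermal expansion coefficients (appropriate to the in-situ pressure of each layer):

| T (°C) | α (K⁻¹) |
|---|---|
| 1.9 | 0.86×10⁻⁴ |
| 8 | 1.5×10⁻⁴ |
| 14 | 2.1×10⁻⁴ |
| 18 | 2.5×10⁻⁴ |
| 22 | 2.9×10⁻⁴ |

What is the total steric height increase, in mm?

Layer 1 at 22 °C → α = 2.9×10⁻⁴ K⁻¹
Layer 2 at 14 °C → α = 2.1×10⁻⁴ K⁻¹
Layer 3 at 8 °C → α = 1.5×10⁻⁴ K⁻¹
Layer 4 at 1.9 °C → α = 0.86×10⁻⁴ K⁻¹
Layer 1: 230 × 2.9×10⁻⁴ × 0.89 = 0.059363 m
Layer 2: 2.1×10⁻⁴ × 180 × 0.37 = 0.013986 m
750 × 0.43 × 1.5×10⁻⁴ = 0.048375 m
1160–2860 m: 0.66 × 1700 × 0.86×10⁻⁴ = 0.096492 m
Δh = 0.059363 + 0.013986 + 0.048375 + 0.096492 = 0.218216 m ≈ 220 mm

about 220 mm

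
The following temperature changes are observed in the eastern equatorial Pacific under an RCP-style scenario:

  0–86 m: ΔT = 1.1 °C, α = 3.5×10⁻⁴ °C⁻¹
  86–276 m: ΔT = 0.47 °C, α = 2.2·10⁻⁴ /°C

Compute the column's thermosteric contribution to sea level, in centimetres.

Δh = 5.28 cm

Layer 1: 1.1 × 86 × 3.5×10⁻⁴ = 0.03311 m
190 × 0.47 × 2.2×10⁻⁴ = 0.019646 m
Δh = 0.03311 + 0.019646 = 0.052756 m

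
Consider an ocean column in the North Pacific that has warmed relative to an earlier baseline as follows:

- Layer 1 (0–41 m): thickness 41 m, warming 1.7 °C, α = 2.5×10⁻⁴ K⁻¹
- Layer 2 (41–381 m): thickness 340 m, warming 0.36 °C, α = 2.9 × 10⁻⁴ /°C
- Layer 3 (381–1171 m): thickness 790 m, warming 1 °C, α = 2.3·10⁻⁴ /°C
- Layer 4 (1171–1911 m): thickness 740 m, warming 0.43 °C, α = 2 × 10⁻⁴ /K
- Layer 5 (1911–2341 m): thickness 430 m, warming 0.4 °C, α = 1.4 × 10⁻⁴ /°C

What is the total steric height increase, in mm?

1.7 × 2.5×10⁻⁴ × 41 = 0.017425 m
41–381 m: 340 × 2.9×10⁻⁴ × 0.36 = 0.035496 m
Layer 3: 790 × 2.3×10⁻⁴ × 1 = 0.18170 m
Layer 4: 740 × 0.43 × 2×10⁻⁴ = 0.06364 m
1.4×10⁻⁴ × 430 × 0.4 = 0.02408 m
Δh = 0.017425 + 0.035496 + 0.18170 + 0.06364 + 0.02408 = 0.322341 m ≈ 322 mm

about 322 mm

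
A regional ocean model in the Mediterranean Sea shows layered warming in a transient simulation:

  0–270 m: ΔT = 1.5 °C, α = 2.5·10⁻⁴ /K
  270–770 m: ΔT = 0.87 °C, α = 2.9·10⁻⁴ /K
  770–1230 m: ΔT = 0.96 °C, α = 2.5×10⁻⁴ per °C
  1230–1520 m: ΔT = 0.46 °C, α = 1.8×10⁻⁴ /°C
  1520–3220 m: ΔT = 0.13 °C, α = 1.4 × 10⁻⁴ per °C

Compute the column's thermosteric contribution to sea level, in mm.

393 mm of thermosteric rise

0–270 m: 1.5 × 270 × 2.5×10⁻⁴ = 0.10125 m
2.9×10⁻⁴ × 500 × 0.87 = 0.12615 m
Layer 3: 0.96 × 460 × 2.5×10⁻⁴ = 0.11040 m
1.8×10⁻⁴ × 290 × 0.46 = 0.024012 m
1.4×10⁻⁴ × 1700 × 0.13 = 0.03094 m
Δh = 0.10125 + 0.12615 + 0.11040 + 0.024012 + 0.03094 = 0.392752 m ≈ 393 mm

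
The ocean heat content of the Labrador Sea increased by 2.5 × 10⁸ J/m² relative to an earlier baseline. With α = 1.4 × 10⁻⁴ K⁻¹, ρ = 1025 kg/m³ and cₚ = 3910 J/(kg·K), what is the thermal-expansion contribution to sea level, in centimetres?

Δh = αQ/(ρcₚ) = 1.4×10⁻⁴ × 2.5×10⁸ / (1025 × 3910) ≈ 0.0087331 m

0.87 cm of thermosteric rise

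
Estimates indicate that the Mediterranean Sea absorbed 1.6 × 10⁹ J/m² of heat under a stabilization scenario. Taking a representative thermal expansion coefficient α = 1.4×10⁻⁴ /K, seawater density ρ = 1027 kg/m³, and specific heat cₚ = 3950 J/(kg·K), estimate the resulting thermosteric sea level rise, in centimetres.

Δh = αQ/(ρcₚ) = 1.4×10⁻⁴ × 1.6×10⁹ / (1027 × 3950) ≈ 0.055218 m

Δh ≈ 5.52 cm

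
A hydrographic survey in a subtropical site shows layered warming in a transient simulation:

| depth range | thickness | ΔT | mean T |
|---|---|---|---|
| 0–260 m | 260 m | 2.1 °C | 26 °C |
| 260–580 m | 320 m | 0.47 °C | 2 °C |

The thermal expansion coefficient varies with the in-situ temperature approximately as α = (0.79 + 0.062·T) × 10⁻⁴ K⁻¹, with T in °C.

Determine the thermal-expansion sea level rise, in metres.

about 0.145 m

Layer 1: α = (0.79 + 0.062×26)×10⁻⁴ = 2.402×10⁻⁴ K⁻¹
Layer 2: α = (0.79 + 0.062×2)×10⁻⁴ = 0.914×10⁻⁴ K⁻¹
0–260 m: 260 × 2.1 × 2.402×10⁻⁴ = 0.1311492 m
Layer 2: 0.47 × 0.914×10⁻⁴ × 320 = 0.01374656 m
Δh = 0.1311492 + 0.01374656 = 0.14489576 m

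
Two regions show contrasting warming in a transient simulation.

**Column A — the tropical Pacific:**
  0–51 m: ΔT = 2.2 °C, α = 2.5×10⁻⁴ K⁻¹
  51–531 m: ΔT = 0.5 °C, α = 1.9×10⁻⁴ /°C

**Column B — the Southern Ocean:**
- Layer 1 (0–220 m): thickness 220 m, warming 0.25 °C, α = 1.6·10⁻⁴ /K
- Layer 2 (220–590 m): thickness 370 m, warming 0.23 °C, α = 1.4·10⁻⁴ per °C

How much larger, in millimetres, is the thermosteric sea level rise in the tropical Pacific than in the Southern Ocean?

Δh_A − Δh_B ≈ 53 mm

A 2.5×10⁻⁴ × 2.2 × 51 = 0.02805 m
A Layer 2: 0.5 × 480 × 1.9×10⁻⁴ = 0.04560 m
A total: 0.07365 m
B 0–220 m: 220 × 0.25 × 1.6×10⁻⁴ = 0.00880 m
B 220–590 m: 1.4×10⁻⁴ × 0.23 × 370 = 0.011914 m
B total: 0.020714 m
Difference: 0.07365 − 0.020714 = 0.052936 m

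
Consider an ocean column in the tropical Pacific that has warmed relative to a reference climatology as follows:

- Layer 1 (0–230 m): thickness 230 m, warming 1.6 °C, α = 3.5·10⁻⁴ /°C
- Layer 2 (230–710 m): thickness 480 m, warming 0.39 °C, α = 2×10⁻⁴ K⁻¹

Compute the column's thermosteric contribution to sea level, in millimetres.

230 × 1.6 × 3.5×10⁻⁴ = 0.12880 m
230–710 m: 480 × 2×10⁻⁴ × 0.39 = 0.03744 m
Δh = 0.12880 + 0.03744 = 0.16624 m ≈ 166 mm

166 mm of thermosteric rise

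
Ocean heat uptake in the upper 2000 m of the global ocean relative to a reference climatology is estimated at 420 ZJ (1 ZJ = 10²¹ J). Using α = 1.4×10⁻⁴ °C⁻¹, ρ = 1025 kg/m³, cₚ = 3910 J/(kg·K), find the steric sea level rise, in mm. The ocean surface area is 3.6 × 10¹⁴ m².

Δh ≈ 40.8 mm

Per unit area: Q = 420×10²¹ / (3.6×10¹⁴) ≈ 1.167×10⁹ J/m²
Δh = αQ/(ρcₚ) = 1.4×10⁻⁴ × 1.167×10⁹ / (1025 × 3910) ≈ 0.040766 m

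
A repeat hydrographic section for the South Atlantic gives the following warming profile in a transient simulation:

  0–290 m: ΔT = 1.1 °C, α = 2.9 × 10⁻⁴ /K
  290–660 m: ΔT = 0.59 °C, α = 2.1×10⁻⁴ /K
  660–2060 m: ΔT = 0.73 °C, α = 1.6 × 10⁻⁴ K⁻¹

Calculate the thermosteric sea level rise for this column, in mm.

302 mm of thermosteric rise

1.1 × 290 × 2.9×10⁻⁴ = 0.09251 m
Layer 2: 370 × 0.59 × 2.1×10⁻⁴ = 0.045843 m
Layer 3: 1.6×10⁻⁴ × 1400 × 0.73 = 0.16352 m
Δh = 0.09251 + 0.045843 + 0.16352 = 0.301873 m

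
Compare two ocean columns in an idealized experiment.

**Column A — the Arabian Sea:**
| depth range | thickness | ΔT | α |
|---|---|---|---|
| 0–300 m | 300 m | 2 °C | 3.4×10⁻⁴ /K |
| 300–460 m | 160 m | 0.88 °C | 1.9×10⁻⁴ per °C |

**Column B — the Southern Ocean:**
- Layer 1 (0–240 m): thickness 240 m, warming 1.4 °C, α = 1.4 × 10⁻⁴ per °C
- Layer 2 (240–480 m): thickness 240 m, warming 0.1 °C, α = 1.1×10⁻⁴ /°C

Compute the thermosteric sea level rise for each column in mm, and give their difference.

A: 231 mm; B: 49.7 mm; difference 181 mm

A 0–300 m: 2 × 3.4×10⁻⁴ × 300 = 0.20400 m
A Layer 2: 160 × 0.88 × 1.9×10⁻⁴ = 0.026752 m
A total: 0.230752 m
B 240 × 1.4 × 1.4×10⁻⁴ = 0.04704 m
B 240–480 m: 1.1×10⁻⁴ × 0.1 × 240 = 0.00264 m
B total: 0.04968 m
Difference: 0.230752 − 0.04968 = 0.181072 m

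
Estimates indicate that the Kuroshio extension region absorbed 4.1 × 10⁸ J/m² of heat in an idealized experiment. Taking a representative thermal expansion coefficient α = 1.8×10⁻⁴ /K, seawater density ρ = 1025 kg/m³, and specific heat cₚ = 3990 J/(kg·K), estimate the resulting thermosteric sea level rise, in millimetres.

Δh = αQ/(ρcₚ) = 1.8×10⁻⁴ × 4.1×10⁸ / (1025 × 3990) ≈ 0.018045 m

about 18.0 mm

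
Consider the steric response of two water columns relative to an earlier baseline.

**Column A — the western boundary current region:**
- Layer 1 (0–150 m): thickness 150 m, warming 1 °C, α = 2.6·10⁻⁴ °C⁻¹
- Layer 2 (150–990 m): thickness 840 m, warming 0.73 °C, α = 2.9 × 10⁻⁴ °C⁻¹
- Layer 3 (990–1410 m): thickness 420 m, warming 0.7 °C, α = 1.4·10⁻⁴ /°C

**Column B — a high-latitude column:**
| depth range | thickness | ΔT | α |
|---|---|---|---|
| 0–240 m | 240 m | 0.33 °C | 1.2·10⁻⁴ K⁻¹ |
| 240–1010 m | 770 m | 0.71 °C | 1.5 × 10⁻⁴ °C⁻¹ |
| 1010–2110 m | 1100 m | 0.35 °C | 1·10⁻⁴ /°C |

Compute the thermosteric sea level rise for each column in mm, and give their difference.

A 0–150 m: 1 × 2.6×10⁻⁴ × 150 = 0.03900 m
A Layer 2: 2.9×10⁻⁴ × 840 × 0.73 = 0.177828 m
A 990–1410 m: 0.7 × 420 × 1.4×10⁻⁴ = 0.04116 m
A total: 0.257988 m
B 0.33 × 1.2×10⁻⁴ × 240 = 0.009504 m
B 0.71 × 770 × 1.5×10⁻⁴ = 0.082005 m
B 1×10⁻⁴ × 0.35 × 1100 = 0.03850 m
B total: 0.130009 m
Difference: 0.257988 − 0.130009 = 0.127979 m

A: 258 mm; B: 130 mm; difference 128 mm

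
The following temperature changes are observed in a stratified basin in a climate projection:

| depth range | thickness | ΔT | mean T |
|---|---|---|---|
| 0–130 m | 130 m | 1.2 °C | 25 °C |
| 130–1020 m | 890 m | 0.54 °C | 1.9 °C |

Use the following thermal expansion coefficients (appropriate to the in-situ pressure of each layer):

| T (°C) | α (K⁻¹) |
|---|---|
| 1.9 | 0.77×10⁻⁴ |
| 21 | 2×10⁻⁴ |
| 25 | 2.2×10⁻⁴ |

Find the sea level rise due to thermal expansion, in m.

Δh ≈ 0.0713 m

Layer 1 at 25 °C → α = 2.2×10⁻⁴ K⁻¹
Layer 2 at 1.9 °C → α = 0.77×10⁻⁴ K⁻¹
130 × 1.2 × 2.2×10⁻⁴ = 0.03432 m
130–1020 m: 0.54 × 890 × 0.77×10⁻⁴ = 0.0370062 m
Δh = 0.03432 + 0.0370062 = 0.0713262 m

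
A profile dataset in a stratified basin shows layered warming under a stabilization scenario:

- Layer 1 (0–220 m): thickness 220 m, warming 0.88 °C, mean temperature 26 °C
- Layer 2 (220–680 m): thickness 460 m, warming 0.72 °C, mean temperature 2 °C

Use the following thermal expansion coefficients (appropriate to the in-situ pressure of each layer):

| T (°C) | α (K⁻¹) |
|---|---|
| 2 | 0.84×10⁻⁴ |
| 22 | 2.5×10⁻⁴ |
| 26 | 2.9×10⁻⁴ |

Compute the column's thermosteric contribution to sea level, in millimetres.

about 84.0 mm

Layer 1 at 26 °C → α = 2.9×10⁻⁴ K⁻¹
Layer 2 at 2 °C → α = 0.84×10⁻⁴ K⁻¹
Layer 1: 2.9×10⁻⁴ × 0.88 × 220 = 0.056144 m
0.84×10⁻⁴ × 460 × 0.72 = 0.0278208 m
Δh = 0.056144 + 0.0278208 = 0.0839648 m ≈ 84.0 mm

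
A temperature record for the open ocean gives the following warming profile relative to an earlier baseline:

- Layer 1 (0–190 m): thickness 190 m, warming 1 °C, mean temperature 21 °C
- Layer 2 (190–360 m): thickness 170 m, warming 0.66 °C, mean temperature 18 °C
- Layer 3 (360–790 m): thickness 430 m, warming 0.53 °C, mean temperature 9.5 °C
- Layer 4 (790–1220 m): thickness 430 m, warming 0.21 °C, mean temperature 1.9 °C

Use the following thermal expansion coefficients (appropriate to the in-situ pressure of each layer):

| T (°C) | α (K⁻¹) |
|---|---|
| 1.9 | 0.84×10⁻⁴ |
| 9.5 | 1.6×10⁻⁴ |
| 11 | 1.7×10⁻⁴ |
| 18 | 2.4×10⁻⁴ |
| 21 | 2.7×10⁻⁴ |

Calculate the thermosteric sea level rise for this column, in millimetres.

Δh = 122 mm

Layer 1 at 21 °C → α = 2.7×10⁻⁴ K⁻¹
Layer 2 at 18 °C → α = 2.4×10⁻⁴ K⁻¹
Layer 3 at 9.5 °C → α = 1.6×10⁻⁴ K⁻¹
Layer 4 at 1.9 °C → α = 0.84×10⁻⁴ K⁻¹
190 × 2.7×10⁻⁴ × 1 = 0.05130 m
Layer 2: 0.66 × 2.4×10⁻⁴ × 170 = 0.026928 m
Layer 3: 0.53 × 430 × 1.6×10⁻⁴ = 0.036464 m
Layer 4: 0.84×10⁻⁴ × 430 × 0.21 = 0.0075852 m
Δh = 0.05130 + 0.026928 + 0.036464 + 0.0075852 = 0.1222772 m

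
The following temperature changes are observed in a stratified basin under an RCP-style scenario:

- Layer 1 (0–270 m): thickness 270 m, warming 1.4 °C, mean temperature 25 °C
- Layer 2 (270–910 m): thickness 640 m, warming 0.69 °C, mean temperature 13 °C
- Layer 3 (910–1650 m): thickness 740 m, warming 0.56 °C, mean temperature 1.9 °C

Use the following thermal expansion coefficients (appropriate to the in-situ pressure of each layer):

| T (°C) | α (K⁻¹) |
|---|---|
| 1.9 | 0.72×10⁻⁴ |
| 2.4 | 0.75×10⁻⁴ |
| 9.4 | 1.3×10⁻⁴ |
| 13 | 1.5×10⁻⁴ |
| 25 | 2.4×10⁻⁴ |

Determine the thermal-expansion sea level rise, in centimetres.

about 19 cm

Layer 1 at 25 °C → α = 2.4×10⁻⁴ K⁻¹
Layer 2 at 13 °C → α = 1.5×10⁻⁴ K⁻¹
Layer 3 at 1.9 °C → α = 0.72×10⁻⁴ K⁻¹
2.4×10⁻⁴ × 1.4 × 270 = 0.09072 m
270–910 m: 1.5×10⁻⁴ × 0.69 × 640 = 0.06624 m
0.72×10⁻⁴ × 0.56 × 740 = 0.0298368 m
Δh = 0.09072 + 0.06624 + 0.0298368 = 0.1867968 m ≈ 19 cm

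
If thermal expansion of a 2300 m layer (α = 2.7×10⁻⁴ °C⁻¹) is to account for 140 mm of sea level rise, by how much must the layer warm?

ΔT = Δh/(αH) = 0.14 / (2.7×10⁻⁴ × 2300) ≈ 0.2254 K

ΔT ≈ 0.225 K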